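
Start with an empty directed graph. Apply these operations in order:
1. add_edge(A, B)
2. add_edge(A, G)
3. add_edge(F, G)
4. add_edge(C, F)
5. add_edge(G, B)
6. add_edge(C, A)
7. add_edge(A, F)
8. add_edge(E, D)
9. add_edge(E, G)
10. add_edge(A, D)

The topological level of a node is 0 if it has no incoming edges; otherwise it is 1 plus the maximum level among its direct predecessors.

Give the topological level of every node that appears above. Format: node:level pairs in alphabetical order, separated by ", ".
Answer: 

Answer: A:1, B:4, C:0, D:2, E:0, F:2, G:3

Derivation:
Op 1: add_edge(A, B). Edges now: 1
Op 2: add_edge(A, G). Edges now: 2
Op 3: add_edge(F, G). Edges now: 3
Op 4: add_edge(C, F). Edges now: 4
Op 5: add_edge(G, B). Edges now: 5
Op 6: add_edge(C, A). Edges now: 6
Op 7: add_edge(A, F). Edges now: 7
Op 8: add_edge(E, D). Edges now: 8
Op 9: add_edge(E, G). Edges now: 9
Op 10: add_edge(A, D). Edges now: 10
Compute levels (Kahn BFS):
  sources (in-degree 0): C, E
  process C: level=0
    C->A: in-degree(A)=0, level(A)=1, enqueue
    C->F: in-degree(F)=1, level(F)>=1
  process E: level=0
    E->D: in-degree(D)=1, level(D)>=1
    E->G: in-degree(G)=2, level(G)>=1
  process A: level=1
    A->B: in-degree(B)=1, level(B)>=2
    A->D: in-degree(D)=0, level(D)=2, enqueue
    A->F: in-degree(F)=0, level(F)=2, enqueue
    A->G: in-degree(G)=1, level(G)>=2
  process D: level=2
  process F: level=2
    F->G: in-degree(G)=0, level(G)=3, enqueue
  process G: level=3
    G->B: in-degree(B)=0, level(B)=4, enqueue
  process B: level=4
All levels: A:1, B:4, C:0, D:2, E:0, F:2, G:3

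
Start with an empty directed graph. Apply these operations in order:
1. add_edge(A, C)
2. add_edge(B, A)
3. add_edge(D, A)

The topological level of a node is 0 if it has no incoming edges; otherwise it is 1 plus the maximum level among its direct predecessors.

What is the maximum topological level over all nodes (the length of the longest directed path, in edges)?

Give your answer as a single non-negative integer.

Answer: 2

Derivation:
Op 1: add_edge(A, C). Edges now: 1
Op 2: add_edge(B, A). Edges now: 2
Op 3: add_edge(D, A). Edges now: 3
Compute levels (Kahn BFS):
  sources (in-degree 0): B, D
  process B: level=0
    B->A: in-degree(A)=1, level(A)>=1
  process D: level=0
    D->A: in-degree(A)=0, level(A)=1, enqueue
  process A: level=1
    A->C: in-degree(C)=0, level(C)=2, enqueue
  process C: level=2
All levels: A:1, B:0, C:2, D:0
max level = 2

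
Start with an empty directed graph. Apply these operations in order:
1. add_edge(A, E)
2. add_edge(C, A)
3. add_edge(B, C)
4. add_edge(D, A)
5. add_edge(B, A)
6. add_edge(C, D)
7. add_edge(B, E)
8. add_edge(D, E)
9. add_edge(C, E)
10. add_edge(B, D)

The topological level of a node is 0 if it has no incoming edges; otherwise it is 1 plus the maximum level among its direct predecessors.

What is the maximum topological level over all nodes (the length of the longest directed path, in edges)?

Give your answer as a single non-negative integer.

Answer: 4

Derivation:
Op 1: add_edge(A, E). Edges now: 1
Op 2: add_edge(C, A). Edges now: 2
Op 3: add_edge(B, C). Edges now: 3
Op 4: add_edge(D, A). Edges now: 4
Op 5: add_edge(B, A). Edges now: 5
Op 6: add_edge(C, D). Edges now: 6
Op 7: add_edge(B, E). Edges now: 7
Op 8: add_edge(D, E). Edges now: 8
Op 9: add_edge(C, E). Edges now: 9
Op 10: add_edge(B, D). Edges now: 10
Compute levels (Kahn BFS):
  sources (in-degree 0): B
  process B: level=0
    B->A: in-degree(A)=2, level(A)>=1
    B->C: in-degree(C)=0, level(C)=1, enqueue
    B->D: in-degree(D)=1, level(D)>=1
    B->E: in-degree(E)=3, level(E)>=1
  process C: level=1
    C->A: in-degree(A)=1, level(A)>=2
    C->D: in-degree(D)=0, level(D)=2, enqueue
    C->E: in-degree(E)=2, level(E)>=2
  process D: level=2
    D->A: in-degree(A)=0, level(A)=3, enqueue
    D->E: in-degree(E)=1, level(E)>=3
  process A: level=3
    A->E: in-degree(E)=0, level(E)=4, enqueue
  process E: level=4
All levels: A:3, B:0, C:1, D:2, E:4
max level = 4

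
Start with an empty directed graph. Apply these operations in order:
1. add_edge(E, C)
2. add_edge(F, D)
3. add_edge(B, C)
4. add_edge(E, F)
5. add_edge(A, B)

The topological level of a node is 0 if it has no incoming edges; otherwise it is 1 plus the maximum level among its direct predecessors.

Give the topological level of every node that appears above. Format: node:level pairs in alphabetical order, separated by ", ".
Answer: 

Answer: A:0, B:1, C:2, D:2, E:0, F:1

Derivation:
Op 1: add_edge(E, C). Edges now: 1
Op 2: add_edge(F, D). Edges now: 2
Op 3: add_edge(B, C). Edges now: 3
Op 4: add_edge(E, F). Edges now: 4
Op 5: add_edge(A, B). Edges now: 5
Compute levels (Kahn BFS):
  sources (in-degree 0): A, E
  process A: level=0
    A->B: in-degree(B)=0, level(B)=1, enqueue
  process E: level=0
    E->C: in-degree(C)=1, level(C)>=1
    E->F: in-degree(F)=0, level(F)=1, enqueue
  process B: level=1
    B->C: in-degree(C)=0, level(C)=2, enqueue
  process F: level=1
    F->D: in-degree(D)=0, level(D)=2, enqueue
  process C: level=2
  process D: level=2
All levels: A:0, B:1, C:2, D:2, E:0, F:1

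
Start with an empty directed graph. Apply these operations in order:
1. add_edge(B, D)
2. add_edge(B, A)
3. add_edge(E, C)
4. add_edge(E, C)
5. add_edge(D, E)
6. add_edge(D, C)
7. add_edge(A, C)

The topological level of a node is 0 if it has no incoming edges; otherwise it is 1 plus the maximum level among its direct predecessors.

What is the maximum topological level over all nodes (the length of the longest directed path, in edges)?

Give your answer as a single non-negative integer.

Op 1: add_edge(B, D). Edges now: 1
Op 2: add_edge(B, A). Edges now: 2
Op 3: add_edge(E, C). Edges now: 3
Op 4: add_edge(E, C) (duplicate, no change). Edges now: 3
Op 5: add_edge(D, E). Edges now: 4
Op 6: add_edge(D, C). Edges now: 5
Op 7: add_edge(A, C). Edges now: 6
Compute levels (Kahn BFS):
  sources (in-degree 0): B
  process B: level=0
    B->A: in-degree(A)=0, level(A)=1, enqueue
    B->D: in-degree(D)=0, level(D)=1, enqueue
  process A: level=1
    A->C: in-degree(C)=2, level(C)>=2
  process D: level=1
    D->C: in-degree(C)=1, level(C)>=2
    D->E: in-degree(E)=0, level(E)=2, enqueue
  process E: level=2
    E->C: in-degree(C)=0, level(C)=3, enqueue
  process C: level=3
All levels: A:1, B:0, C:3, D:1, E:2
max level = 3

Answer: 3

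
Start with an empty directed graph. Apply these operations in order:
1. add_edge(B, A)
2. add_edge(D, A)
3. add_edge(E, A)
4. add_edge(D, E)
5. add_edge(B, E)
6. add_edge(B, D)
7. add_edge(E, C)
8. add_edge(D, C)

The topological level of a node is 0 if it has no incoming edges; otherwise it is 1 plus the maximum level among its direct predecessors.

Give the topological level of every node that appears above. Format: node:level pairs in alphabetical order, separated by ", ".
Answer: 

Answer: A:3, B:0, C:3, D:1, E:2

Derivation:
Op 1: add_edge(B, A). Edges now: 1
Op 2: add_edge(D, A). Edges now: 2
Op 3: add_edge(E, A). Edges now: 3
Op 4: add_edge(D, E). Edges now: 4
Op 5: add_edge(B, E). Edges now: 5
Op 6: add_edge(B, D). Edges now: 6
Op 7: add_edge(E, C). Edges now: 7
Op 8: add_edge(D, C). Edges now: 8
Compute levels (Kahn BFS):
  sources (in-degree 0): B
  process B: level=0
    B->A: in-degree(A)=2, level(A)>=1
    B->D: in-degree(D)=0, level(D)=1, enqueue
    B->E: in-degree(E)=1, level(E)>=1
  process D: level=1
    D->A: in-degree(A)=1, level(A)>=2
    D->C: in-degree(C)=1, level(C)>=2
    D->E: in-degree(E)=0, level(E)=2, enqueue
  process E: level=2
    E->A: in-degree(A)=0, level(A)=3, enqueue
    E->C: in-degree(C)=0, level(C)=3, enqueue
  process A: level=3
  process C: level=3
All levels: A:3, B:0, C:3, D:1, E:2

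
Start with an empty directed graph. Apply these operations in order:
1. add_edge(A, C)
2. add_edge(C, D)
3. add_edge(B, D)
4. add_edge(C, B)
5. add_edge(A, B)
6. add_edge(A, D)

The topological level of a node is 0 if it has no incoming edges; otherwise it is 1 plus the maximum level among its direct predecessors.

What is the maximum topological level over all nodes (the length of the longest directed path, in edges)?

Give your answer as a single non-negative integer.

Op 1: add_edge(A, C). Edges now: 1
Op 2: add_edge(C, D). Edges now: 2
Op 3: add_edge(B, D). Edges now: 3
Op 4: add_edge(C, B). Edges now: 4
Op 5: add_edge(A, B). Edges now: 5
Op 6: add_edge(A, D). Edges now: 6
Compute levels (Kahn BFS):
  sources (in-degree 0): A
  process A: level=0
    A->B: in-degree(B)=1, level(B)>=1
    A->C: in-degree(C)=0, level(C)=1, enqueue
    A->D: in-degree(D)=2, level(D)>=1
  process C: level=1
    C->B: in-degree(B)=0, level(B)=2, enqueue
    C->D: in-degree(D)=1, level(D)>=2
  process B: level=2
    B->D: in-degree(D)=0, level(D)=3, enqueue
  process D: level=3
All levels: A:0, B:2, C:1, D:3
max level = 3

Answer: 3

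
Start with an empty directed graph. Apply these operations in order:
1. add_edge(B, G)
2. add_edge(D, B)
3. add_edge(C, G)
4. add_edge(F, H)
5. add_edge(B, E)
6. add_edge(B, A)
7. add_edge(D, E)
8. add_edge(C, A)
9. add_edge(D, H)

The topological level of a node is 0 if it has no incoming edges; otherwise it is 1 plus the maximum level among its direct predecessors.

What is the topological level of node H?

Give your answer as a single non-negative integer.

Answer: 1

Derivation:
Op 1: add_edge(B, G). Edges now: 1
Op 2: add_edge(D, B). Edges now: 2
Op 3: add_edge(C, G). Edges now: 3
Op 4: add_edge(F, H). Edges now: 4
Op 5: add_edge(B, E). Edges now: 5
Op 6: add_edge(B, A). Edges now: 6
Op 7: add_edge(D, E). Edges now: 7
Op 8: add_edge(C, A). Edges now: 8
Op 9: add_edge(D, H). Edges now: 9
Compute levels (Kahn BFS):
  sources (in-degree 0): C, D, F
  process C: level=0
    C->A: in-degree(A)=1, level(A)>=1
    C->G: in-degree(G)=1, level(G)>=1
  process D: level=0
    D->B: in-degree(B)=0, level(B)=1, enqueue
    D->E: in-degree(E)=1, level(E)>=1
    D->H: in-degree(H)=1, level(H)>=1
  process F: level=0
    F->H: in-degree(H)=0, level(H)=1, enqueue
  process B: level=1
    B->A: in-degree(A)=0, level(A)=2, enqueue
    B->E: in-degree(E)=0, level(E)=2, enqueue
    B->G: in-degree(G)=0, level(G)=2, enqueue
  process H: level=1
  process A: level=2
  process E: level=2
  process G: level=2
All levels: A:2, B:1, C:0, D:0, E:2, F:0, G:2, H:1
level(H) = 1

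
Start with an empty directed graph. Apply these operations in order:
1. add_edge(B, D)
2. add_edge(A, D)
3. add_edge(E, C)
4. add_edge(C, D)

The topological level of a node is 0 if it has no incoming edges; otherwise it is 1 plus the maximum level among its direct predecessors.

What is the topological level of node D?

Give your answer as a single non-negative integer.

Op 1: add_edge(B, D). Edges now: 1
Op 2: add_edge(A, D). Edges now: 2
Op 3: add_edge(E, C). Edges now: 3
Op 4: add_edge(C, D). Edges now: 4
Compute levels (Kahn BFS):
  sources (in-degree 0): A, B, E
  process A: level=0
    A->D: in-degree(D)=2, level(D)>=1
  process B: level=0
    B->D: in-degree(D)=1, level(D)>=1
  process E: level=0
    E->C: in-degree(C)=0, level(C)=1, enqueue
  process C: level=1
    C->D: in-degree(D)=0, level(D)=2, enqueue
  process D: level=2
All levels: A:0, B:0, C:1, D:2, E:0
level(D) = 2

Answer: 2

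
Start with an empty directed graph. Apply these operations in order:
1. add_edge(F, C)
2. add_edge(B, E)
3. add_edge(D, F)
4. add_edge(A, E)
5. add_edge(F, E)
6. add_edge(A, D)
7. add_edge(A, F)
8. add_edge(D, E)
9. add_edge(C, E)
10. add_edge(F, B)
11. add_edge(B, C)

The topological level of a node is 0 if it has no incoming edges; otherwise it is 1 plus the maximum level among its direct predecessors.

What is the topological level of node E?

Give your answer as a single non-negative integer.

Op 1: add_edge(F, C). Edges now: 1
Op 2: add_edge(B, E). Edges now: 2
Op 3: add_edge(D, F). Edges now: 3
Op 4: add_edge(A, E). Edges now: 4
Op 5: add_edge(F, E). Edges now: 5
Op 6: add_edge(A, D). Edges now: 6
Op 7: add_edge(A, F). Edges now: 7
Op 8: add_edge(D, E). Edges now: 8
Op 9: add_edge(C, E). Edges now: 9
Op 10: add_edge(F, B). Edges now: 10
Op 11: add_edge(B, C). Edges now: 11
Compute levels (Kahn BFS):
  sources (in-degree 0): A
  process A: level=0
    A->D: in-degree(D)=0, level(D)=1, enqueue
    A->E: in-degree(E)=4, level(E)>=1
    A->F: in-degree(F)=1, level(F)>=1
  process D: level=1
    D->E: in-degree(E)=3, level(E)>=2
    D->F: in-degree(F)=0, level(F)=2, enqueue
  process F: level=2
    F->B: in-degree(B)=0, level(B)=3, enqueue
    F->C: in-degree(C)=1, level(C)>=3
    F->E: in-degree(E)=2, level(E)>=3
  process B: level=3
    B->C: in-degree(C)=0, level(C)=4, enqueue
    B->E: in-degree(E)=1, level(E)>=4
  process C: level=4
    C->E: in-degree(E)=0, level(E)=5, enqueue
  process E: level=5
All levels: A:0, B:3, C:4, D:1, E:5, F:2
level(E) = 5

Answer: 5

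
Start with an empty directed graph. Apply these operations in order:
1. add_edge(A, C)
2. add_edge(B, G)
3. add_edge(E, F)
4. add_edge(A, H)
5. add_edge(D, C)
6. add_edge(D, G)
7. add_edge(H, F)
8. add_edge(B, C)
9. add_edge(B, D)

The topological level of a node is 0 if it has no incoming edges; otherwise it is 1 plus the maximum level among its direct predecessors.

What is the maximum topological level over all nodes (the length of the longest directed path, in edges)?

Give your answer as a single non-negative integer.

Op 1: add_edge(A, C). Edges now: 1
Op 2: add_edge(B, G). Edges now: 2
Op 3: add_edge(E, F). Edges now: 3
Op 4: add_edge(A, H). Edges now: 4
Op 5: add_edge(D, C). Edges now: 5
Op 6: add_edge(D, G). Edges now: 6
Op 7: add_edge(H, F). Edges now: 7
Op 8: add_edge(B, C). Edges now: 8
Op 9: add_edge(B, D). Edges now: 9
Compute levels (Kahn BFS):
  sources (in-degree 0): A, B, E
  process A: level=0
    A->C: in-degree(C)=2, level(C)>=1
    A->H: in-degree(H)=0, level(H)=1, enqueue
  process B: level=0
    B->C: in-degree(C)=1, level(C)>=1
    B->D: in-degree(D)=0, level(D)=1, enqueue
    B->G: in-degree(G)=1, level(G)>=1
  process E: level=0
    E->F: in-degree(F)=1, level(F)>=1
  process H: level=1
    H->F: in-degree(F)=0, level(F)=2, enqueue
  process D: level=1
    D->C: in-degree(C)=0, level(C)=2, enqueue
    D->G: in-degree(G)=0, level(G)=2, enqueue
  process F: level=2
  process C: level=2
  process G: level=2
All levels: A:0, B:0, C:2, D:1, E:0, F:2, G:2, H:1
max level = 2

Answer: 2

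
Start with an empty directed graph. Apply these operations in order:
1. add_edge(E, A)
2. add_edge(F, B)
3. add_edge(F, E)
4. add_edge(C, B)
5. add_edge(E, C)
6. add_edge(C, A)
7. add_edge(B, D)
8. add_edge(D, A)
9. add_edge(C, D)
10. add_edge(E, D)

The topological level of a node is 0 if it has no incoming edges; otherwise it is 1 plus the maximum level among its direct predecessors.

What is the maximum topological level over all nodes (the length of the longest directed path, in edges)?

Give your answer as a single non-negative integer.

Answer: 5

Derivation:
Op 1: add_edge(E, A). Edges now: 1
Op 2: add_edge(F, B). Edges now: 2
Op 3: add_edge(F, E). Edges now: 3
Op 4: add_edge(C, B). Edges now: 4
Op 5: add_edge(E, C). Edges now: 5
Op 6: add_edge(C, A). Edges now: 6
Op 7: add_edge(B, D). Edges now: 7
Op 8: add_edge(D, A). Edges now: 8
Op 9: add_edge(C, D). Edges now: 9
Op 10: add_edge(E, D). Edges now: 10
Compute levels (Kahn BFS):
  sources (in-degree 0): F
  process F: level=0
    F->B: in-degree(B)=1, level(B)>=1
    F->E: in-degree(E)=0, level(E)=1, enqueue
  process E: level=1
    E->A: in-degree(A)=2, level(A)>=2
    E->C: in-degree(C)=0, level(C)=2, enqueue
    E->D: in-degree(D)=2, level(D)>=2
  process C: level=2
    C->A: in-degree(A)=1, level(A)>=3
    C->B: in-degree(B)=0, level(B)=3, enqueue
    C->D: in-degree(D)=1, level(D)>=3
  process B: level=3
    B->D: in-degree(D)=0, level(D)=4, enqueue
  process D: level=4
    D->A: in-degree(A)=0, level(A)=5, enqueue
  process A: level=5
All levels: A:5, B:3, C:2, D:4, E:1, F:0
max level = 5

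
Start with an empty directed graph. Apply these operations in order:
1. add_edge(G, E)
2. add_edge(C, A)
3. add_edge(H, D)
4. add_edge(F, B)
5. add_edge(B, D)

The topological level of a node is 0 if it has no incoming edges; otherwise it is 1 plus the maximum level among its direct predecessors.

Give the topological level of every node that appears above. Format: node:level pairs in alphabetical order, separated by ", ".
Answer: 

Answer: A:1, B:1, C:0, D:2, E:1, F:0, G:0, H:0

Derivation:
Op 1: add_edge(G, E). Edges now: 1
Op 2: add_edge(C, A). Edges now: 2
Op 3: add_edge(H, D). Edges now: 3
Op 4: add_edge(F, B). Edges now: 4
Op 5: add_edge(B, D). Edges now: 5
Compute levels (Kahn BFS):
  sources (in-degree 0): C, F, G, H
  process C: level=0
    C->A: in-degree(A)=0, level(A)=1, enqueue
  process F: level=0
    F->B: in-degree(B)=0, level(B)=1, enqueue
  process G: level=0
    G->E: in-degree(E)=0, level(E)=1, enqueue
  process H: level=0
    H->D: in-degree(D)=1, level(D)>=1
  process A: level=1
  process B: level=1
    B->D: in-degree(D)=0, level(D)=2, enqueue
  process E: level=1
  process D: level=2
All levels: A:1, B:1, C:0, D:2, E:1, F:0, G:0, H:0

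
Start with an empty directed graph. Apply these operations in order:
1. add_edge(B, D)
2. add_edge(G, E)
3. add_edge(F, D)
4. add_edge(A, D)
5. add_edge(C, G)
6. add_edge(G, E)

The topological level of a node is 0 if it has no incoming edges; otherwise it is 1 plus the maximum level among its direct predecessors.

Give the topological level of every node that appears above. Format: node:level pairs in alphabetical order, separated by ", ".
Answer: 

Op 1: add_edge(B, D). Edges now: 1
Op 2: add_edge(G, E). Edges now: 2
Op 3: add_edge(F, D). Edges now: 3
Op 4: add_edge(A, D). Edges now: 4
Op 5: add_edge(C, G). Edges now: 5
Op 6: add_edge(G, E) (duplicate, no change). Edges now: 5
Compute levels (Kahn BFS):
  sources (in-degree 0): A, B, C, F
  process A: level=0
    A->D: in-degree(D)=2, level(D)>=1
  process B: level=0
    B->D: in-degree(D)=1, level(D)>=1
  process C: level=0
    C->G: in-degree(G)=0, level(G)=1, enqueue
  process F: level=0
    F->D: in-degree(D)=0, level(D)=1, enqueue
  process G: level=1
    G->E: in-degree(E)=0, level(E)=2, enqueue
  process D: level=1
  process E: level=2
All levels: A:0, B:0, C:0, D:1, E:2, F:0, G:1

Answer: A:0, B:0, C:0, D:1, E:2, F:0, G:1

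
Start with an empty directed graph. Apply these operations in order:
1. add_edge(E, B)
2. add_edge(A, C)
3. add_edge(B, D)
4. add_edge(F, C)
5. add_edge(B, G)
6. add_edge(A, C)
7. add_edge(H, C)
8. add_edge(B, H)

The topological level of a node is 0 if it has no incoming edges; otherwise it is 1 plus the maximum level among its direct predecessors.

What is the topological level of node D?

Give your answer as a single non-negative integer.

Answer: 2

Derivation:
Op 1: add_edge(E, B). Edges now: 1
Op 2: add_edge(A, C). Edges now: 2
Op 3: add_edge(B, D). Edges now: 3
Op 4: add_edge(F, C). Edges now: 4
Op 5: add_edge(B, G). Edges now: 5
Op 6: add_edge(A, C) (duplicate, no change). Edges now: 5
Op 7: add_edge(H, C). Edges now: 6
Op 8: add_edge(B, H). Edges now: 7
Compute levels (Kahn BFS):
  sources (in-degree 0): A, E, F
  process A: level=0
    A->C: in-degree(C)=2, level(C)>=1
  process E: level=0
    E->B: in-degree(B)=0, level(B)=1, enqueue
  process F: level=0
    F->C: in-degree(C)=1, level(C)>=1
  process B: level=1
    B->D: in-degree(D)=0, level(D)=2, enqueue
    B->G: in-degree(G)=0, level(G)=2, enqueue
    B->H: in-degree(H)=0, level(H)=2, enqueue
  process D: level=2
  process G: level=2
  process H: level=2
    H->C: in-degree(C)=0, level(C)=3, enqueue
  process C: level=3
All levels: A:0, B:1, C:3, D:2, E:0, F:0, G:2, H:2
level(D) = 2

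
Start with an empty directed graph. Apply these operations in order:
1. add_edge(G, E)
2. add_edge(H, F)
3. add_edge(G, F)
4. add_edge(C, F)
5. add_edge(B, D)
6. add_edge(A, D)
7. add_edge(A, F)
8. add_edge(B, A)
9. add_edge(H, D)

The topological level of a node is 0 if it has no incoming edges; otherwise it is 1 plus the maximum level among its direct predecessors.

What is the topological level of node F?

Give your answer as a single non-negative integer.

Op 1: add_edge(G, E). Edges now: 1
Op 2: add_edge(H, F). Edges now: 2
Op 3: add_edge(G, F). Edges now: 3
Op 4: add_edge(C, F). Edges now: 4
Op 5: add_edge(B, D). Edges now: 5
Op 6: add_edge(A, D). Edges now: 6
Op 7: add_edge(A, F). Edges now: 7
Op 8: add_edge(B, A). Edges now: 8
Op 9: add_edge(H, D). Edges now: 9
Compute levels (Kahn BFS):
  sources (in-degree 0): B, C, G, H
  process B: level=0
    B->A: in-degree(A)=0, level(A)=1, enqueue
    B->D: in-degree(D)=2, level(D)>=1
  process C: level=0
    C->F: in-degree(F)=3, level(F)>=1
  process G: level=0
    G->E: in-degree(E)=0, level(E)=1, enqueue
    G->F: in-degree(F)=2, level(F)>=1
  process H: level=0
    H->D: in-degree(D)=1, level(D)>=1
    H->F: in-degree(F)=1, level(F)>=1
  process A: level=1
    A->D: in-degree(D)=0, level(D)=2, enqueue
    A->F: in-degree(F)=0, level(F)=2, enqueue
  process E: level=1
  process D: level=2
  process F: level=2
All levels: A:1, B:0, C:0, D:2, E:1, F:2, G:0, H:0
level(F) = 2

Answer: 2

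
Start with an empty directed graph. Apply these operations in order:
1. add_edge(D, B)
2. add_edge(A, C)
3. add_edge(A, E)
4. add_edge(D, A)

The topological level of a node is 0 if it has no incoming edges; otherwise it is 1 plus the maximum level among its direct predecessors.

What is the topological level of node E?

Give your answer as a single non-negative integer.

Answer: 2

Derivation:
Op 1: add_edge(D, B). Edges now: 1
Op 2: add_edge(A, C). Edges now: 2
Op 3: add_edge(A, E). Edges now: 3
Op 4: add_edge(D, A). Edges now: 4
Compute levels (Kahn BFS):
  sources (in-degree 0): D
  process D: level=0
    D->A: in-degree(A)=0, level(A)=1, enqueue
    D->B: in-degree(B)=0, level(B)=1, enqueue
  process A: level=1
    A->C: in-degree(C)=0, level(C)=2, enqueue
    A->E: in-degree(E)=0, level(E)=2, enqueue
  process B: level=1
  process C: level=2
  process E: level=2
All levels: A:1, B:1, C:2, D:0, E:2
level(E) = 2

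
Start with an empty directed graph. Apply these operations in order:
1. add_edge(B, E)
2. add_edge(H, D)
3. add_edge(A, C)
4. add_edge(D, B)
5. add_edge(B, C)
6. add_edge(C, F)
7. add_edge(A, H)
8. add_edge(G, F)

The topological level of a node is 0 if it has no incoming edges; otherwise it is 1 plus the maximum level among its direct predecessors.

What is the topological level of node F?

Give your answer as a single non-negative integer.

Answer: 5

Derivation:
Op 1: add_edge(B, E). Edges now: 1
Op 2: add_edge(H, D). Edges now: 2
Op 3: add_edge(A, C). Edges now: 3
Op 4: add_edge(D, B). Edges now: 4
Op 5: add_edge(B, C). Edges now: 5
Op 6: add_edge(C, F). Edges now: 6
Op 7: add_edge(A, H). Edges now: 7
Op 8: add_edge(G, F). Edges now: 8
Compute levels (Kahn BFS):
  sources (in-degree 0): A, G
  process A: level=0
    A->C: in-degree(C)=1, level(C)>=1
    A->H: in-degree(H)=0, level(H)=1, enqueue
  process G: level=0
    G->F: in-degree(F)=1, level(F)>=1
  process H: level=1
    H->D: in-degree(D)=0, level(D)=2, enqueue
  process D: level=2
    D->B: in-degree(B)=0, level(B)=3, enqueue
  process B: level=3
    B->C: in-degree(C)=0, level(C)=4, enqueue
    B->E: in-degree(E)=0, level(E)=4, enqueue
  process C: level=4
    C->F: in-degree(F)=0, level(F)=5, enqueue
  process E: level=4
  process F: level=5
All levels: A:0, B:3, C:4, D:2, E:4, F:5, G:0, H:1
level(F) = 5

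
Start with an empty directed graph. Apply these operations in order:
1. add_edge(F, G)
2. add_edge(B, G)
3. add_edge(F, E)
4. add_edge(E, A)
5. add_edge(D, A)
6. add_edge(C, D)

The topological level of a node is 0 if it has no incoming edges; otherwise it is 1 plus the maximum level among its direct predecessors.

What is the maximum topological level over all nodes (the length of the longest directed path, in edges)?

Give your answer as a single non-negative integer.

Op 1: add_edge(F, G). Edges now: 1
Op 2: add_edge(B, G). Edges now: 2
Op 3: add_edge(F, E). Edges now: 3
Op 4: add_edge(E, A). Edges now: 4
Op 5: add_edge(D, A). Edges now: 5
Op 6: add_edge(C, D). Edges now: 6
Compute levels (Kahn BFS):
  sources (in-degree 0): B, C, F
  process B: level=0
    B->G: in-degree(G)=1, level(G)>=1
  process C: level=0
    C->D: in-degree(D)=0, level(D)=1, enqueue
  process F: level=0
    F->E: in-degree(E)=0, level(E)=1, enqueue
    F->G: in-degree(G)=0, level(G)=1, enqueue
  process D: level=1
    D->A: in-degree(A)=1, level(A)>=2
  process E: level=1
    E->A: in-degree(A)=0, level(A)=2, enqueue
  process G: level=1
  process A: level=2
All levels: A:2, B:0, C:0, D:1, E:1, F:0, G:1
max level = 2

Answer: 2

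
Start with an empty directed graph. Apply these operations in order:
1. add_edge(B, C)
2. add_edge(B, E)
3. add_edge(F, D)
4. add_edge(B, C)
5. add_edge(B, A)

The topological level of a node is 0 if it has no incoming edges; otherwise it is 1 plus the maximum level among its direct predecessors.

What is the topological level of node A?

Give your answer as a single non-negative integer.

Op 1: add_edge(B, C). Edges now: 1
Op 2: add_edge(B, E). Edges now: 2
Op 3: add_edge(F, D). Edges now: 3
Op 4: add_edge(B, C) (duplicate, no change). Edges now: 3
Op 5: add_edge(B, A). Edges now: 4
Compute levels (Kahn BFS):
  sources (in-degree 0): B, F
  process B: level=0
    B->A: in-degree(A)=0, level(A)=1, enqueue
    B->C: in-degree(C)=0, level(C)=1, enqueue
    B->E: in-degree(E)=0, level(E)=1, enqueue
  process F: level=0
    F->D: in-degree(D)=0, level(D)=1, enqueue
  process A: level=1
  process C: level=1
  process E: level=1
  process D: level=1
All levels: A:1, B:0, C:1, D:1, E:1, F:0
level(A) = 1

Answer: 1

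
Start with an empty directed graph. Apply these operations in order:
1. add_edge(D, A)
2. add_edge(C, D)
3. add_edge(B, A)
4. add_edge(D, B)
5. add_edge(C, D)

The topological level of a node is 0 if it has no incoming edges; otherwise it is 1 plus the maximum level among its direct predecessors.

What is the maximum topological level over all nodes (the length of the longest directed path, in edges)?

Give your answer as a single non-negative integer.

Op 1: add_edge(D, A). Edges now: 1
Op 2: add_edge(C, D). Edges now: 2
Op 3: add_edge(B, A). Edges now: 3
Op 4: add_edge(D, B). Edges now: 4
Op 5: add_edge(C, D) (duplicate, no change). Edges now: 4
Compute levels (Kahn BFS):
  sources (in-degree 0): C
  process C: level=0
    C->D: in-degree(D)=0, level(D)=1, enqueue
  process D: level=1
    D->A: in-degree(A)=1, level(A)>=2
    D->B: in-degree(B)=0, level(B)=2, enqueue
  process B: level=2
    B->A: in-degree(A)=0, level(A)=3, enqueue
  process A: level=3
All levels: A:3, B:2, C:0, D:1
max level = 3

Answer: 3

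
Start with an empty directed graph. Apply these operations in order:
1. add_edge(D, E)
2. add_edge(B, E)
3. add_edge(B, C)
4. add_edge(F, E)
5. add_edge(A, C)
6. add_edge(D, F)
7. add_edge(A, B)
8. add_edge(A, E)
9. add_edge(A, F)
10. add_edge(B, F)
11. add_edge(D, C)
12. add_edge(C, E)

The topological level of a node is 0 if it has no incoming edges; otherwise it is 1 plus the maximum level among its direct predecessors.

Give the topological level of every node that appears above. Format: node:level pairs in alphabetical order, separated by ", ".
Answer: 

Op 1: add_edge(D, E). Edges now: 1
Op 2: add_edge(B, E). Edges now: 2
Op 3: add_edge(B, C). Edges now: 3
Op 4: add_edge(F, E). Edges now: 4
Op 5: add_edge(A, C). Edges now: 5
Op 6: add_edge(D, F). Edges now: 6
Op 7: add_edge(A, B). Edges now: 7
Op 8: add_edge(A, E). Edges now: 8
Op 9: add_edge(A, F). Edges now: 9
Op 10: add_edge(B, F). Edges now: 10
Op 11: add_edge(D, C). Edges now: 11
Op 12: add_edge(C, E). Edges now: 12
Compute levels (Kahn BFS):
  sources (in-degree 0): A, D
  process A: level=0
    A->B: in-degree(B)=0, level(B)=1, enqueue
    A->C: in-degree(C)=2, level(C)>=1
    A->E: in-degree(E)=4, level(E)>=1
    A->F: in-degree(F)=2, level(F)>=1
  process D: level=0
    D->C: in-degree(C)=1, level(C)>=1
    D->E: in-degree(E)=3, level(E)>=1
    D->F: in-degree(F)=1, level(F)>=1
  process B: level=1
    B->C: in-degree(C)=0, level(C)=2, enqueue
    B->E: in-degree(E)=2, level(E)>=2
    B->F: in-degree(F)=0, level(F)=2, enqueue
  process C: level=2
    C->E: in-degree(E)=1, level(E)>=3
  process F: level=2
    F->E: in-degree(E)=0, level(E)=3, enqueue
  process E: level=3
All levels: A:0, B:1, C:2, D:0, E:3, F:2

Answer: A:0, B:1, C:2, D:0, E:3, F:2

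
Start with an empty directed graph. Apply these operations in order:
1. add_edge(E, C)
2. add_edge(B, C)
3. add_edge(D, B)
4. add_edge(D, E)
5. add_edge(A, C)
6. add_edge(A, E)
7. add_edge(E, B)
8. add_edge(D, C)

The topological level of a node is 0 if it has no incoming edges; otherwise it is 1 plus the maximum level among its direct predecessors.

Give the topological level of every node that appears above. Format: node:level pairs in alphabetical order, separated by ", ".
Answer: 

Answer: A:0, B:2, C:3, D:0, E:1

Derivation:
Op 1: add_edge(E, C). Edges now: 1
Op 2: add_edge(B, C). Edges now: 2
Op 3: add_edge(D, B). Edges now: 3
Op 4: add_edge(D, E). Edges now: 4
Op 5: add_edge(A, C). Edges now: 5
Op 6: add_edge(A, E). Edges now: 6
Op 7: add_edge(E, B). Edges now: 7
Op 8: add_edge(D, C). Edges now: 8
Compute levels (Kahn BFS):
  sources (in-degree 0): A, D
  process A: level=0
    A->C: in-degree(C)=3, level(C)>=1
    A->E: in-degree(E)=1, level(E)>=1
  process D: level=0
    D->B: in-degree(B)=1, level(B)>=1
    D->C: in-degree(C)=2, level(C)>=1
    D->E: in-degree(E)=0, level(E)=1, enqueue
  process E: level=1
    E->B: in-degree(B)=0, level(B)=2, enqueue
    E->C: in-degree(C)=1, level(C)>=2
  process B: level=2
    B->C: in-degree(C)=0, level(C)=3, enqueue
  process C: level=3
All levels: A:0, B:2, C:3, D:0, E:1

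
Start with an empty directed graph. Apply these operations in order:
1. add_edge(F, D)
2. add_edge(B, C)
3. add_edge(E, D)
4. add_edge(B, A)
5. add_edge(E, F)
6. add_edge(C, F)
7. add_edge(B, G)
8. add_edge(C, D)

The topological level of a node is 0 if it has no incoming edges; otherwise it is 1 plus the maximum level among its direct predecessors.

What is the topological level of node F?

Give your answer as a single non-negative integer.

Op 1: add_edge(F, D). Edges now: 1
Op 2: add_edge(B, C). Edges now: 2
Op 3: add_edge(E, D). Edges now: 3
Op 4: add_edge(B, A). Edges now: 4
Op 5: add_edge(E, F). Edges now: 5
Op 6: add_edge(C, F). Edges now: 6
Op 7: add_edge(B, G). Edges now: 7
Op 8: add_edge(C, D). Edges now: 8
Compute levels (Kahn BFS):
  sources (in-degree 0): B, E
  process B: level=0
    B->A: in-degree(A)=0, level(A)=1, enqueue
    B->C: in-degree(C)=0, level(C)=1, enqueue
    B->G: in-degree(G)=0, level(G)=1, enqueue
  process E: level=0
    E->D: in-degree(D)=2, level(D)>=1
    E->F: in-degree(F)=1, level(F)>=1
  process A: level=1
  process C: level=1
    C->D: in-degree(D)=1, level(D)>=2
    C->F: in-degree(F)=0, level(F)=2, enqueue
  process G: level=1
  process F: level=2
    F->D: in-degree(D)=0, level(D)=3, enqueue
  process D: level=3
All levels: A:1, B:0, C:1, D:3, E:0, F:2, G:1
level(F) = 2

Answer: 2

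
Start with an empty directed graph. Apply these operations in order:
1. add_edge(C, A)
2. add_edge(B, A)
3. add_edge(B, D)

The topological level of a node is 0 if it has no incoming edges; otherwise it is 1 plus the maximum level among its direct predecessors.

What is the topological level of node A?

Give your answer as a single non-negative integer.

Answer: 1

Derivation:
Op 1: add_edge(C, A). Edges now: 1
Op 2: add_edge(B, A). Edges now: 2
Op 3: add_edge(B, D). Edges now: 3
Compute levels (Kahn BFS):
  sources (in-degree 0): B, C
  process B: level=0
    B->A: in-degree(A)=1, level(A)>=1
    B->D: in-degree(D)=0, level(D)=1, enqueue
  process C: level=0
    C->A: in-degree(A)=0, level(A)=1, enqueue
  process D: level=1
  process A: level=1
All levels: A:1, B:0, C:0, D:1
level(A) = 1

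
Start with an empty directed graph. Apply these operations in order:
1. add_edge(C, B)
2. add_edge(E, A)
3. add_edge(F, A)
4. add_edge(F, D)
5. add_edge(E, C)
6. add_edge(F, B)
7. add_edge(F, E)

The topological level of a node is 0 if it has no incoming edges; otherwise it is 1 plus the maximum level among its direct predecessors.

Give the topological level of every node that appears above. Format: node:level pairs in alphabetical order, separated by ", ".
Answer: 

Op 1: add_edge(C, B). Edges now: 1
Op 2: add_edge(E, A). Edges now: 2
Op 3: add_edge(F, A). Edges now: 3
Op 4: add_edge(F, D). Edges now: 4
Op 5: add_edge(E, C). Edges now: 5
Op 6: add_edge(F, B). Edges now: 6
Op 7: add_edge(F, E). Edges now: 7
Compute levels (Kahn BFS):
  sources (in-degree 0): F
  process F: level=0
    F->A: in-degree(A)=1, level(A)>=1
    F->B: in-degree(B)=1, level(B)>=1
    F->D: in-degree(D)=0, level(D)=1, enqueue
    F->E: in-degree(E)=0, level(E)=1, enqueue
  process D: level=1
  process E: level=1
    E->A: in-degree(A)=0, level(A)=2, enqueue
    E->C: in-degree(C)=0, level(C)=2, enqueue
  process A: level=2
  process C: level=2
    C->B: in-degree(B)=0, level(B)=3, enqueue
  process B: level=3
All levels: A:2, B:3, C:2, D:1, E:1, F:0

Answer: A:2, B:3, C:2, D:1, E:1, F:0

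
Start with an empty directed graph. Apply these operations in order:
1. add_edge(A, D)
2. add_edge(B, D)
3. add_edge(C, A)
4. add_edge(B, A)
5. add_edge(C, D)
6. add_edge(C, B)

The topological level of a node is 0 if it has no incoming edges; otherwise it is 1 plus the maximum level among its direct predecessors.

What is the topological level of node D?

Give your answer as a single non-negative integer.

Answer: 3

Derivation:
Op 1: add_edge(A, D). Edges now: 1
Op 2: add_edge(B, D). Edges now: 2
Op 3: add_edge(C, A). Edges now: 3
Op 4: add_edge(B, A). Edges now: 4
Op 5: add_edge(C, D). Edges now: 5
Op 6: add_edge(C, B). Edges now: 6
Compute levels (Kahn BFS):
  sources (in-degree 0): C
  process C: level=0
    C->A: in-degree(A)=1, level(A)>=1
    C->B: in-degree(B)=0, level(B)=1, enqueue
    C->D: in-degree(D)=2, level(D)>=1
  process B: level=1
    B->A: in-degree(A)=0, level(A)=2, enqueue
    B->D: in-degree(D)=1, level(D)>=2
  process A: level=2
    A->D: in-degree(D)=0, level(D)=3, enqueue
  process D: level=3
All levels: A:2, B:1, C:0, D:3
level(D) = 3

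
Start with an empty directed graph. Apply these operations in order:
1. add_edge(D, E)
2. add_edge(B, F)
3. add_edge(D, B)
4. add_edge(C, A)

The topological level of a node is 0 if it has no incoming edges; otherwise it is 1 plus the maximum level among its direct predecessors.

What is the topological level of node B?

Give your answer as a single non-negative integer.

Answer: 1

Derivation:
Op 1: add_edge(D, E). Edges now: 1
Op 2: add_edge(B, F). Edges now: 2
Op 3: add_edge(D, B). Edges now: 3
Op 4: add_edge(C, A). Edges now: 4
Compute levels (Kahn BFS):
  sources (in-degree 0): C, D
  process C: level=0
    C->A: in-degree(A)=0, level(A)=1, enqueue
  process D: level=0
    D->B: in-degree(B)=0, level(B)=1, enqueue
    D->E: in-degree(E)=0, level(E)=1, enqueue
  process A: level=1
  process B: level=1
    B->F: in-degree(F)=0, level(F)=2, enqueue
  process E: level=1
  process F: level=2
All levels: A:1, B:1, C:0, D:0, E:1, F:2
level(B) = 1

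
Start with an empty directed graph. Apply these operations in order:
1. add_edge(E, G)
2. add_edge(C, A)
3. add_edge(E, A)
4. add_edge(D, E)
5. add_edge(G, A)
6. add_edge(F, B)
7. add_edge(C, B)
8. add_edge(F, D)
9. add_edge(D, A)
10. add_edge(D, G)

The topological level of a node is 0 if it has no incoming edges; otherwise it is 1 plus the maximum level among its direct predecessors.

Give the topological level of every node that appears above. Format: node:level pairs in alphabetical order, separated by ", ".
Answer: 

Answer: A:4, B:1, C:0, D:1, E:2, F:0, G:3

Derivation:
Op 1: add_edge(E, G). Edges now: 1
Op 2: add_edge(C, A). Edges now: 2
Op 3: add_edge(E, A). Edges now: 3
Op 4: add_edge(D, E). Edges now: 4
Op 5: add_edge(G, A). Edges now: 5
Op 6: add_edge(F, B). Edges now: 6
Op 7: add_edge(C, B). Edges now: 7
Op 8: add_edge(F, D). Edges now: 8
Op 9: add_edge(D, A). Edges now: 9
Op 10: add_edge(D, G). Edges now: 10
Compute levels (Kahn BFS):
  sources (in-degree 0): C, F
  process C: level=0
    C->A: in-degree(A)=3, level(A)>=1
    C->B: in-degree(B)=1, level(B)>=1
  process F: level=0
    F->B: in-degree(B)=0, level(B)=1, enqueue
    F->D: in-degree(D)=0, level(D)=1, enqueue
  process B: level=1
  process D: level=1
    D->A: in-degree(A)=2, level(A)>=2
    D->E: in-degree(E)=0, level(E)=2, enqueue
    D->G: in-degree(G)=1, level(G)>=2
  process E: level=2
    E->A: in-degree(A)=1, level(A)>=3
    E->G: in-degree(G)=0, level(G)=3, enqueue
  process G: level=3
    G->A: in-degree(A)=0, level(A)=4, enqueue
  process A: level=4
All levels: A:4, B:1, C:0, D:1, E:2, F:0, G:3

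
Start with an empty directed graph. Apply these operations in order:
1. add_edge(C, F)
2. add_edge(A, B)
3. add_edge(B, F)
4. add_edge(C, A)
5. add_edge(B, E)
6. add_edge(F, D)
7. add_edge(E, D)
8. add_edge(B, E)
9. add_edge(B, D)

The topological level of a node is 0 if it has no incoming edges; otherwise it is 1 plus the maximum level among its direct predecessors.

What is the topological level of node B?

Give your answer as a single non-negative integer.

Answer: 2

Derivation:
Op 1: add_edge(C, F). Edges now: 1
Op 2: add_edge(A, B). Edges now: 2
Op 3: add_edge(B, F). Edges now: 3
Op 4: add_edge(C, A). Edges now: 4
Op 5: add_edge(B, E). Edges now: 5
Op 6: add_edge(F, D). Edges now: 6
Op 7: add_edge(E, D). Edges now: 7
Op 8: add_edge(B, E) (duplicate, no change). Edges now: 7
Op 9: add_edge(B, D). Edges now: 8
Compute levels (Kahn BFS):
  sources (in-degree 0): C
  process C: level=0
    C->A: in-degree(A)=0, level(A)=1, enqueue
    C->F: in-degree(F)=1, level(F)>=1
  process A: level=1
    A->B: in-degree(B)=0, level(B)=2, enqueue
  process B: level=2
    B->D: in-degree(D)=2, level(D)>=3
    B->E: in-degree(E)=0, level(E)=3, enqueue
    B->F: in-degree(F)=0, level(F)=3, enqueue
  process E: level=3
    E->D: in-degree(D)=1, level(D)>=4
  process F: level=3
    F->D: in-degree(D)=0, level(D)=4, enqueue
  process D: level=4
All levels: A:1, B:2, C:0, D:4, E:3, F:3
level(B) = 2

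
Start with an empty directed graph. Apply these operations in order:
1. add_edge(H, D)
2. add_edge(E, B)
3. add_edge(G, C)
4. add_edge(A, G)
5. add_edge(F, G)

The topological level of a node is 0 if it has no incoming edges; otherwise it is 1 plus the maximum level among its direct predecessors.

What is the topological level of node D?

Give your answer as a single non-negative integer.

Answer: 1

Derivation:
Op 1: add_edge(H, D). Edges now: 1
Op 2: add_edge(E, B). Edges now: 2
Op 3: add_edge(G, C). Edges now: 3
Op 4: add_edge(A, G). Edges now: 4
Op 5: add_edge(F, G). Edges now: 5
Compute levels (Kahn BFS):
  sources (in-degree 0): A, E, F, H
  process A: level=0
    A->G: in-degree(G)=1, level(G)>=1
  process E: level=0
    E->B: in-degree(B)=0, level(B)=1, enqueue
  process F: level=0
    F->G: in-degree(G)=0, level(G)=1, enqueue
  process H: level=0
    H->D: in-degree(D)=0, level(D)=1, enqueue
  process B: level=1
  process G: level=1
    G->C: in-degree(C)=0, level(C)=2, enqueue
  process D: level=1
  process C: level=2
All levels: A:0, B:1, C:2, D:1, E:0, F:0, G:1, H:0
level(D) = 1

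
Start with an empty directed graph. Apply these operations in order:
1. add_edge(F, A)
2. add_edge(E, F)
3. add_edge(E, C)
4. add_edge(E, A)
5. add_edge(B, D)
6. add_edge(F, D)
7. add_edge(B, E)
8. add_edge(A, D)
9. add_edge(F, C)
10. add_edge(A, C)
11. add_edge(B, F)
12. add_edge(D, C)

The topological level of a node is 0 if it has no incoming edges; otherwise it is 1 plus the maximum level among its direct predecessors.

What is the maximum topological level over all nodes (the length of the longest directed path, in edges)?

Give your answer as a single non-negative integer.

Op 1: add_edge(F, A). Edges now: 1
Op 2: add_edge(E, F). Edges now: 2
Op 3: add_edge(E, C). Edges now: 3
Op 4: add_edge(E, A). Edges now: 4
Op 5: add_edge(B, D). Edges now: 5
Op 6: add_edge(F, D). Edges now: 6
Op 7: add_edge(B, E). Edges now: 7
Op 8: add_edge(A, D). Edges now: 8
Op 9: add_edge(F, C). Edges now: 9
Op 10: add_edge(A, C). Edges now: 10
Op 11: add_edge(B, F). Edges now: 11
Op 12: add_edge(D, C). Edges now: 12
Compute levels (Kahn BFS):
  sources (in-degree 0): B
  process B: level=0
    B->D: in-degree(D)=2, level(D)>=1
    B->E: in-degree(E)=0, level(E)=1, enqueue
    B->F: in-degree(F)=1, level(F)>=1
  process E: level=1
    E->A: in-degree(A)=1, level(A)>=2
    E->C: in-degree(C)=3, level(C)>=2
    E->F: in-degree(F)=0, level(F)=2, enqueue
  process F: level=2
    F->A: in-degree(A)=0, level(A)=3, enqueue
    F->C: in-degree(C)=2, level(C)>=3
    F->D: in-degree(D)=1, level(D)>=3
  process A: level=3
    A->C: in-degree(C)=1, level(C)>=4
    A->D: in-degree(D)=0, level(D)=4, enqueue
  process D: level=4
    D->C: in-degree(C)=0, level(C)=5, enqueue
  process C: level=5
All levels: A:3, B:0, C:5, D:4, E:1, F:2
max level = 5

Answer: 5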